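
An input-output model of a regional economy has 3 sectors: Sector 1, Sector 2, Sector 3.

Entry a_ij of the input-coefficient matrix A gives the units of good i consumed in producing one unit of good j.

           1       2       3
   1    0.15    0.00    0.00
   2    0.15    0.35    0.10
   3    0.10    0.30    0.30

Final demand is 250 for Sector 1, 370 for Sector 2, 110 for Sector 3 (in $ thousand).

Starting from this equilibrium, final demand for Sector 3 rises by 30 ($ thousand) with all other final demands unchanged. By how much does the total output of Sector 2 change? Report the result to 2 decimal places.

I − A =
  [   0.85     0.00     0.00]
  [  -0.15     0.65    -0.10]
  [  -0.10    -0.30     0.70]
Cofactors of I−A, C_ij = (−1)^(i+j)·(minor ij) (rows/columns in the sector order above):
  C_11 = (0.65)(0.70) − (-0.10)(-0.30) = 0.4250
  C_12 = −[(-0.15)(0.70) − (-0.10)(-0.10)] = 0.1150
  C_13 = (-0.15)(-0.30) − (0.65)(-0.10) = 0.1100
  C_21 = −[(0.00)(0.70) − (0.00)(-0.30)] = 0.0000
  C_22 = (0.85)(0.70) − (0.00)(-0.10) = 0.5950
  C_23 = −[(0.85)(-0.30) − (0.00)(-0.10)] = 0.2550
  C_31 = (0.00)(-0.10) − (0.00)(0.65) = 0.0000
  C_32 = −[(0.85)(-0.10) − (0.00)(-0.15)] = 0.0850
  C_33 = (0.85)(0.65) − (0.00)(-0.15) = 0.5525
det(I−A) = Σ_j (I−A)_1j·C_1j = (0.85)(0.4250) + (0.00)(0.1150) + (0.00)(0.1100) = 0.36125
adj(I−A) = Cᵀ =
  [ 0.4250   0.0000   0.0000]
  [ 0.1150   0.5950   0.0850]
  [ 0.1100   0.2550   0.5525]
(I − A)⁻¹ = adj(I−A) / det(I−A) ≈
  [   1.1765     0.0000     0.0000]
  [   0.3183     1.6471     0.2353]
  [   0.3045     0.7059     1.5294]
Δx = (I − A)⁻¹ Δd with Δd having +30 in the Sector 3 component and 0 elsewhere.
So Δx_2 = L_23 · (+30), where L_23 = adj(I−A)_23 / det(I−A) = 0.0850 / 0.36125.
Δx_2 = 0.0850 × (+30) / 0.36125 = 2.55 / 0.36125 ≈ 7.06.

Δx_2 = 7.06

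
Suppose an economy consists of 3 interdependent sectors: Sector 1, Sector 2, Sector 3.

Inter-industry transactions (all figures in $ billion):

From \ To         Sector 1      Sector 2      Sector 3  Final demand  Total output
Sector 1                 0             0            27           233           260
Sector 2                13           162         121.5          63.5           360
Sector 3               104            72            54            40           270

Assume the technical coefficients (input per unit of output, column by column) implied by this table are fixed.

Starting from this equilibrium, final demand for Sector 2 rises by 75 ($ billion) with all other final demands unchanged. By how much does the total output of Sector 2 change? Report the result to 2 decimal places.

Δx_2 = 174.31

Technical coefficients a_ij = z_ij / X_j:
  a_11 = 0/260 = 0.00, a_21 = 13/260 = 0.05, a_31 = 104/260 = 0.40
  a_12 = 0/360 = 0.00, a_22 = 162/360 = 0.45, a_32 = 72/360 = 0.20
  a_13 = 27/270 = 0.10, a_23 = 121.5/270 = 0.45, a_33 = 54/270 = 0.20
I − A =
  [   1.00     0.00    -0.10]
  [  -0.05     0.55    -0.45]
  [  -0.40    -0.20     0.80]
Cofactors of I−A, C_ij = (−1)^(i+j)·(minor ij) (rows/columns in the sector order above):
  C_11 = (0.55)(0.80) − (-0.45)(-0.20) = 0.3500
  C_12 = −[(-0.05)(0.80) − (-0.45)(-0.40)] = 0.2200
  C_13 = (-0.05)(-0.20) − (0.55)(-0.40) = 0.2300
  C_21 = −[(0.00)(0.80) − (-0.10)(-0.20)] = 0.0200
  C_22 = (1.00)(0.80) − (-0.10)(-0.40) = 0.7600
  C_23 = −[(1.00)(-0.20) − (0.00)(-0.40)] = 0.2000
  C_31 = (0.00)(-0.45) − (-0.10)(0.55) = 0.0550
  C_32 = −[(1.00)(-0.45) − (-0.10)(-0.05)] = 0.4550
  C_33 = (1.00)(0.55) − (0.00)(-0.05) = 0.5500
det(I−A) = Σ_j (I−A)_1j·C_1j = (1.00)(0.3500) + (0.00)(0.2200) + (-0.10)(0.2300) = 0.3270
adj(I−A) = Cᵀ =
  [ 0.3500   0.0200   0.0550]
  [ 0.2200   0.7600   0.4550]
  [ 0.2300   0.2000   0.5500]
(I − A)⁻¹ = adj(I−A) / det(I−A) ≈
  [   1.0703     0.0612     0.1682]
  [   0.6728     2.3242     1.3914]
  [   0.7034     0.6116     1.6820]
Δx = (I − A)⁻¹ Δd with Δd having +75 in the Sector 2 component and 0 elsewhere.
So Δx_2 = L_22 · (+75), where L_22 = adj(I−A)_22 / det(I−A) = 0.7600 / 0.3270.
Δx_2 = 0.7600 × (+75) / 0.3270 = 57.00 / 0.3270 ≈ 174.31.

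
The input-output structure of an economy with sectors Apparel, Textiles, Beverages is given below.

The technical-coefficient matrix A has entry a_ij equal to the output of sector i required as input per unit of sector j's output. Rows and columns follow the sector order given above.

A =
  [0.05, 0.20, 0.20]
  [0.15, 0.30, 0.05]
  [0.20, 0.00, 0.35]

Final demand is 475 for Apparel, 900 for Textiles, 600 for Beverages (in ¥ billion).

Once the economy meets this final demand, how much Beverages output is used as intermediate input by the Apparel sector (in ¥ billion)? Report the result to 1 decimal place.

I − A =
  [   0.95    -0.20    -0.20]
  [  -0.15     0.70    -0.05]
  [  -0.20     0.00     0.65]
Cofactors of I−A, C_ij = (−1)^(i+j)·(minor ij) (rows/columns in the sector order above):
  C_11 = (0.70)(0.65) − (-0.05)(0.00) = 0.4550
  C_12 = −[(-0.15)(0.65) − (-0.05)(-0.20)] = 0.1075
  C_13 = (-0.15)(0.00) − (0.70)(-0.20) = 0.1400
  C_21 = −[(-0.20)(0.65) − (-0.20)(0.00)] = 0.1300
  C_22 = (0.95)(0.65) − (-0.20)(-0.20) = 0.5775
  C_23 = −[(0.95)(0.00) − (-0.20)(-0.20)] = 0.0400
  C_31 = (-0.20)(-0.05) − (-0.20)(0.70) = 0.1500
  C_32 = −[(0.95)(-0.05) − (-0.20)(-0.15)] = 0.0775
  C_33 = (0.95)(0.70) − (-0.20)(-0.15) = 0.6350
det(I−A) = Σ_j (I−A)_1j·C_1j = (0.95)(0.4550) + (-0.20)(0.1075) + (-0.20)(0.1400) = 0.38275
adj(I−A) = Cᵀ =
  [ 0.4550   0.1300   0.1500]
  [ 0.1075   0.5775   0.0775]
  [ 0.1400   0.0400   0.6350]
(I − A)⁻¹ = adj(I−A) / det(I−A) ≈
  [   1.1888     0.3396     0.3919]
  [   0.2809     1.5088     0.2025]
  [   0.3658     0.1045     1.6590]
First solve x = (I − A)⁻¹ d = adj(I−A)·d / det(I−A); in particular x_1 = (0.4550·475 + 0.1300·900 + 0.1500·600) / 0.38275 = 423.125 / 0.38275 ≈ 1105.487.
Intermediate flow from 3 to 1: z_31 = a_31 · x_1 = 0.20 × 423.125 / 0.38275 = 84.625 / 0.38275 ≈ 221.1.

z_31 = 221.1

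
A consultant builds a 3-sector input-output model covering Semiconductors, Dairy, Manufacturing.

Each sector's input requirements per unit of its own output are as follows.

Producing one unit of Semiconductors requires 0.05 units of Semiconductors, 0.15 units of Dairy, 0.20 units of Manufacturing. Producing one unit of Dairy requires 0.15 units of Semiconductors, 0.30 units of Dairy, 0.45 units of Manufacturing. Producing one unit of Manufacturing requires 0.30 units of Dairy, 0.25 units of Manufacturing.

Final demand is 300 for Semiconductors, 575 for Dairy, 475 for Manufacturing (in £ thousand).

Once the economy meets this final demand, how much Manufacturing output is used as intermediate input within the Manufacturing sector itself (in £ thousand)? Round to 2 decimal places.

z_33 = 457.38

I − A =
  [   0.95    -0.15     0.00]
  [  -0.15     0.70    -0.30]
  [  -0.20    -0.45     0.75]
Cofactors of I−A, C_ij = (−1)^(i+j)·(minor ij) (rows/columns in the sector order above):
  C_11 = (0.70)(0.75) − (-0.30)(-0.45) = 0.3900
  C_12 = −[(-0.15)(0.75) − (-0.30)(-0.20)] = 0.1725
  C_13 = (-0.15)(-0.45) − (0.70)(-0.20) = 0.2075
  C_21 = −[(-0.15)(0.75) − (0.00)(-0.45)] = 0.1125
  C_22 = (0.95)(0.75) − (0.00)(-0.20) = 0.7125
  C_23 = −[(0.95)(-0.45) − (-0.15)(-0.20)] = 0.4575
  C_31 = (-0.15)(-0.30) − (0.00)(0.70) = 0.0450
  C_32 = −[(0.95)(-0.30) − (0.00)(-0.15)] = 0.2850
  C_33 = (0.95)(0.70) − (-0.15)(-0.15) = 0.6425
det(I−A) = Σ_j (I−A)_1j·C_1j = (0.95)(0.3900) + (-0.15)(0.1725) + (0.00)(0.2075) = 0.344625
adj(I−A) = Cᵀ =
  [ 0.3900   0.1125   0.0450]
  [ 0.1725   0.7125   0.2850]
  [ 0.2075   0.4575   0.6425]
(I − A)⁻¹ = adj(I−A) / det(I−A) ≈
  [   1.1317     0.3264     0.1306]
  [   0.5005     2.0675     0.8270]
  [   0.6021     1.3275     1.8643]
First solve x = (I − A)⁻¹ d = adj(I−A)·d / det(I−A); in particular x_3 = (0.2075·300 + 0.4575·575 + 0.6425·475) / 0.344625 = 630.50 / 0.344625 ≈ 1829.5248.
Intermediate flow from 3 to 3: z_33 = a_33 · x_3 = 0.25 × 630.50 / 0.344625 = 157.625 / 0.344625 ≈ 457.38.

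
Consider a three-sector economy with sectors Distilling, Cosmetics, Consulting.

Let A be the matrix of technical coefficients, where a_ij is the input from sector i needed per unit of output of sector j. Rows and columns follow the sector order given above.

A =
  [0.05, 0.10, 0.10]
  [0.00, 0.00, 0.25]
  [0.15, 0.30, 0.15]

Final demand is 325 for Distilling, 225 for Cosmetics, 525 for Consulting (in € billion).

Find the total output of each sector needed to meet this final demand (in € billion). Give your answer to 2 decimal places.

x_1 = 478.57, x_2 = 439.29, x_3 = 857.14

I − A =
  [   0.95    -0.10    -0.10]
  [   0.00     1.00    -0.25]
  [  -0.15    -0.30     0.85]
Cofactors of I−A, C_ij = (−1)^(i+j)·(minor ij) (rows/columns in the sector order above):
  C_11 = (1.00)(0.85) − (-0.25)(-0.30) = 0.7750
  C_12 = −[(0.00)(0.85) − (-0.25)(-0.15)] = 0.0375
  C_13 = (0.00)(-0.30) − (1.00)(-0.15) = 0.1500
  C_21 = −[(-0.10)(0.85) − (-0.10)(-0.30)] = 0.1150
  C_22 = (0.95)(0.85) − (-0.10)(-0.15) = 0.7925
  C_23 = −[(0.95)(-0.30) − (-0.10)(-0.15)] = 0.3000
  C_31 = (-0.10)(-0.25) − (-0.10)(1.00) = 0.1250
  C_32 = −[(0.95)(-0.25) − (-0.10)(0.00)] = 0.2375
  C_33 = (0.95)(1.00) − (-0.10)(0.00) = 0.9500
det(I−A) = Σ_j (I−A)_1j·C_1j = (0.95)(0.7750) + (-0.10)(0.0375) + (-0.10)(0.1500) = 0.7175
adj(I−A) = Cᵀ =
  [ 0.7750   0.1150   0.1250]
  [ 0.0375   0.7925   0.2375]
  [ 0.1500   0.3000   0.9500]
(I − A)⁻¹ = adj(I−A) / det(I−A) ≈
  [   1.0801     0.1603     0.1742]
  [   0.0523     1.1045     0.3310]
  [   0.2091     0.4181     1.3240]
x = (I − A)⁻¹ d = adj(I−A)·d / det(I−A), with det(I−A) = 0.7175:
  x_1 = (0.7750·325 + 0.1150·225 + 0.1250·525) / 0.7175 = 343.375 / 0.7175 ≈ 478.57
  x_2 = (0.0375·325 + 0.7925·225 + 0.2375·525) / 0.7175 = 315.1875 / 0.7175 ≈ 439.29
  x_3 = (0.1500·325 + 0.3000·225 + 0.9500·525) / 0.7175 = 615.00 / 0.7175 ≈ 857.14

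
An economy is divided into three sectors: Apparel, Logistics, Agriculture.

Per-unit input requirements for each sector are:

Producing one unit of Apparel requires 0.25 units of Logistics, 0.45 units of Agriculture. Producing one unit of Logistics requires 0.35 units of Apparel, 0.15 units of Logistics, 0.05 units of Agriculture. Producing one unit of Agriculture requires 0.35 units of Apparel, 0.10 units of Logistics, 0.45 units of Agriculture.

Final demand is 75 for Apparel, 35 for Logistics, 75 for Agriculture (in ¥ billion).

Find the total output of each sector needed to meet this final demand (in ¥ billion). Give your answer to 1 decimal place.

x_1 = 257.2, x_2 = 159.3, x_3 = 361.3

I − A =
  [   1.00    -0.35    -0.35]
  [  -0.25     0.85    -0.10]
  [  -0.45    -0.05     0.55]
Cofactors of I−A, C_ij = (−1)^(i+j)·(minor ij) (rows/columns in the sector order above):
  C_11 = (0.85)(0.55) − (-0.10)(-0.05) = 0.4625
  C_12 = −[(-0.25)(0.55) − (-0.10)(-0.45)] = 0.1825
  C_13 = (-0.25)(-0.05) − (0.85)(-0.45) = 0.3950
  C_21 = −[(-0.35)(0.55) − (-0.35)(-0.05)] = 0.2100
  C_22 = (1.00)(0.55) − (-0.35)(-0.45) = 0.3925
  C_23 = −[(1.00)(-0.05) − (-0.35)(-0.45)] = 0.2075
  C_31 = (-0.35)(-0.10) − (-0.35)(0.85) = 0.3325
  C_32 = −[(1.00)(-0.10) − (-0.35)(-0.25)] = 0.1875
  C_33 = (1.00)(0.85) − (-0.35)(-0.25) = 0.7625
det(I−A) = Σ_j (I−A)_1j·C_1j = (1.00)(0.4625) + (-0.35)(0.1825) + (-0.35)(0.3950) = 0.260375
adj(I−A) = Cᵀ =
  [ 0.4625   0.2100   0.3325]
  [ 0.1825   0.3925   0.1875]
  [ 0.3950   0.2075   0.7625]
(I − A)⁻¹ = adj(I−A) / det(I−A) ≈
  [   1.7763     0.8065     1.2770]
  [   0.7009     1.5074     0.7201]
  [   1.5170     0.7969     2.9285]
x = (I − A)⁻¹ d = adj(I−A)·d / det(I−A), with det(I−A) = 0.260375:
  x_1 = (0.4625·75 + 0.2100·35 + 0.3325·75) / 0.260375 = 66.975 / 0.260375 ≈ 257.2
  x_2 = (0.1825·75 + 0.3925·35 + 0.1875·75) / 0.260375 = 41.4875 / 0.260375 ≈ 159.3
  x_3 = (0.3950·75 + 0.2075·35 + 0.7625·75) / 0.260375 = 94.075 / 0.260375 ≈ 361.3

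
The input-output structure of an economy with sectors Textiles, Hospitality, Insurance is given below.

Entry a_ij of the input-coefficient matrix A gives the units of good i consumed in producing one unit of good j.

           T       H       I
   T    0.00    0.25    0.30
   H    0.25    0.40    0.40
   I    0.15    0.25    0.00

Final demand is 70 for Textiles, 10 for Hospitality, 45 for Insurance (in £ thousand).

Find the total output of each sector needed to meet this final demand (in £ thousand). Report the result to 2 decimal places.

x_T = 134.97, x_H = 139.68, x_I = 100.17

I − A =
  [   1.00    -0.25    -0.30]
  [  -0.25     0.60    -0.40]
  [  -0.15    -0.25     1.00]
Cofactors of I−A, C_ij = (−1)^(i+j)·(minor ij) (rows/columns in the sector order above):
  C_11 = (0.60)(1.00) − (-0.40)(-0.25) = 0.5000
  C_12 = −[(-0.25)(1.00) − (-0.40)(-0.15)] = 0.3100
  C_13 = (-0.25)(-0.25) − (0.60)(-0.15) = 0.1525
  C_21 = −[(-0.25)(1.00) − (-0.30)(-0.25)] = 0.3250
  C_22 = (1.00)(1.00) − (-0.30)(-0.15) = 0.9550
  C_23 = −[(1.00)(-0.25) − (-0.25)(-0.15)] = 0.2875
  C_31 = (-0.25)(-0.40) − (-0.30)(0.60) = 0.2800
  C_32 = −[(1.00)(-0.40) − (-0.30)(-0.25)] = 0.4750
  C_33 = (1.00)(0.60) − (-0.25)(-0.25) = 0.5375
det(I−A) = Σ_j (I−A)_1j·C_1j = (1.00)(0.5000) + (-0.25)(0.3100) + (-0.30)(0.1525) = 0.37675
adj(I−A) = Cᵀ =
  [ 0.5000   0.3250   0.2800]
  [ 0.3100   0.9550   0.4750]
  [ 0.1525   0.2875   0.5375]
(I − A)⁻¹ = adj(I−A) / det(I−A) ≈
  [   1.3271     0.8626     0.7432]
  [   0.8228     2.5348     1.2608]
  [   0.4048     0.7631     1.4267]
x = (I − A)⁻¹ d = adj(I−A)·d / det(I−A), with det(I−A) = 0.37675:
  x_T = (0.5000·70 + 0.3250·10 + 0.2800·45) / 0.37675 = 50.85 / 0.37675 ≈ 134.97
  x_H = (0.3100·70 + 0.9550·10 + 0.4750·45) / 0.37675 = 52.625 / 0.37675 ≈ 139.68
  x_I = (0.1525·70 + 0.2875·10 + 0.5375·45) / 0.37675 = 37.7375 / 0.37675 ≈ 100.17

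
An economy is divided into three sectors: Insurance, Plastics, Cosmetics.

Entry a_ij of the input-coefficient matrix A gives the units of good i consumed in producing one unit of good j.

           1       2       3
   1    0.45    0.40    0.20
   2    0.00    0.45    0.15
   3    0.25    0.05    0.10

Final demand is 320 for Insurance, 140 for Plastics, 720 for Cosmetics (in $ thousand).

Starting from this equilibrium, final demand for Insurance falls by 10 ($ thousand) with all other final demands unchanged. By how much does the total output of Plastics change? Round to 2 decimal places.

Δx_2 = -1.66

I − A =
  [   0.55    -0.40    -0.20]
  [   0.00     0.55    -0.15]
  [  -0.25    -0.05     0.90]
Cofactors of I−A, C_ij = (−1)^(i+j)·(minor ij) (rows/columns in the sector order above):
  C_11 = (0.55)(0.90) − (-0.15)(-0.05) = 0.4875
  C_12 = −[(0.00)(0.90) − (-0.15)(-0.25)] = 0.0375
  C_13 = (0.00)(-0.05) − (0.55)(-0.25) = 0.1375
  C_21 = −[(-0.40)(0.90) − (-0.20)(-0.05)] = 0.3700
  C_22 = (0.55)(0.90) − (-0.20)(-0.25) = 0.4450
  C_23 = −[(0.55)(-0.05) − (-0.40)(-0.25)] = 0.1275
  C_31 = (-0.40)(-0.15) − (-0.20)(0.55) = 0.1700
  C_32 = −[(0.55)(-0.15) − (-0.20)(0.00)] = 0.0825
  C_33 = (0.55)(0.55) − (-0.40)(0.00) = 0.3025
det(I−A) = Σ_j (I−A)_1j·C_1j = (0.55)(0.4875) + (-0.40)(0.0375) + (-0.20)(0.1375) = 0.225625
adj(I−A) = Cᵀ =
  [ 0.4875   0.3700   0.1700]
  [ 0.0375   0.4450   0.0825]
  [ 0.1375   0.1275   0.3025]
(I − A)⁻¹ = adj(I−A) / det(I−A) ≈
  [   2.1607     1.6399     0.7535]
  [   0.1662     1.9723     0.3657]
  [   0.6094     0.5651     1.3407]
Δx = (I − A)⁻¹ Δd with Δd having -10 in the Insurance component and 0 elsewhere.
So Δx_2 = L_21 · (-10), where L_21 = adj(I−A)_21 / det(I−A) = 0.0375 / 0.225625.
Δx_2 = 0.0375 × (-10) / 0.225625 = -0.375 / 0.225625 ≈ -1.66.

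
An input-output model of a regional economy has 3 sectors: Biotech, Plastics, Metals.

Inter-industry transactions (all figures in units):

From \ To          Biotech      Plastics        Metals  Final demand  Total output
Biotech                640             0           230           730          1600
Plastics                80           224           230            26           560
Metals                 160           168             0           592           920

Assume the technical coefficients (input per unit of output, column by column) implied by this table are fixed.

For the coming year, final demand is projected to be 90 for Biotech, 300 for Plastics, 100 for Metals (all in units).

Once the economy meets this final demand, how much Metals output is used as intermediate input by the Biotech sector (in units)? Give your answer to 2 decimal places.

Technical coefficients a_ij = z_ij / X_j:
  a_BB = 640/1600 = 0.40, a_PB = 80/1600 = 0.05, a_MB = 160/1600 = 0.10
  a_BP = 0/560 = 0.00, a_PP = 224/560 = 0.40, a_MP = 168/560 = 0.30
  a_BM = 230/920 = 0.25, a_PM = 230/920 = 0.25, a_MM = 0/920 = 0.00
I − A =
  [   0.60     0.00    -0.25]
  [  -0.05     0.60    -0.25]
  [  -0.10    -0.30     1.00]
Cofactors of I−A, C_ij = (−1)^(i+j)·(minor ij) (rows/columns in the sector order above):
  C_11 = (0.60)(1.00) − (-0.25)(-0.30) = 0.5250
  C_12 = −[(-0.05)(1.00) − (-0.25)(-0.10)] = 0.0750
  C_13 = (-0.05)(-0.30) − (0.60)(-0.10) = 0.0750
  C_21 = −[(0.00)(1.00) − (-0.25)(-0.30)] = 0.0750
  C_22 = (0.60)(1.00) − (-0.25)(-0.10) = 0.5750
  C_23 = −[(0.60)(-0.30) − (0.00)(-0.10)] = 0.1800
  C_31 = (0.00)(-0.25) − (-0.25)(0.60) = 0.1500
  C_32 = −[(0.60)(-0.25) − (-0.25)(-0.05)] = 0.1625
  C_33 = (0.60)(0.60) − (0.00)(-0.05) = 0.3600
det(I−A) = Σ_j (I−A)_1j·C_1j = (0.60)(0.5250) + (0.00)(0.0750) + (-0.25)(0.0750) = 0.29625
adj(I−A) = Cᵀ =
  [ 0.5250   0.0750   0.1500]
  [ 0.0750   0.5750   0.1625]
  [ 0.0750   0.1800   0.3600]
(I − A)⁻¹ = adj(I−A) / det(I−A) ≈
  [   1.7722     0.2532     0.5063]
  [   0.2532     1.9409     0.5485]
  [   0.2532     0.6076     1.2152]
First solve x = (I − A)⁻¹ d = adj(I−A)·d / det(I−A); in particular x_B = (0.5250·90 + 0.0750·300 + 0.1500·100) / 0.29625 = 84.75 / 0.29625 ≈ 286.0759.
Intermediate flow from M to B: z_MB = a_MB · x_B = 0.10 × 84.75 / 0.29625 = 8.475 / 0.29625 ≈ 28.61.

z_MB = 28.61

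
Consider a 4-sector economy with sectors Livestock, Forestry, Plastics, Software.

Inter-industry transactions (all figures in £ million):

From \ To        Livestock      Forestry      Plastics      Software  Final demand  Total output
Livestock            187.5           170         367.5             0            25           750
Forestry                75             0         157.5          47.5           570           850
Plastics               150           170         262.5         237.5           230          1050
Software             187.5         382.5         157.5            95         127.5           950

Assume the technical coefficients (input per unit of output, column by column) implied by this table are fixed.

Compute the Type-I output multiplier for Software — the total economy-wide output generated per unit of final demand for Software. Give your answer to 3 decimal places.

Technical coefficients a_ij = z_ij / X_j:
  a_LL = 187.5/750 = 0.25, a_FL = 75/750 = 0.10, a_PL = 150/750 = 0.20, a_SL = 187.5/750 = 0.25
  a_LF = 170/850 = 0.20, a_FF = 0/850 = 0.00, a_PF = 170/850 = 0.20, a_SF = 382.5/850 = 0.45
  a_LP = 367.5/1050 = 0.35, a_FP = 157.5/1050 = 0.15, a_PP = 262.5/1050 = 0.25, a_SP = 157.5/1050 = 0.15
  a_LS = 0/950 = 0.00, a_FS = 47.5/950 = 0.05, a_PS = 237.5/950 = 0.25, a_SS = 95/950 = 0.10
I − A =
  [   0.75    -0.20    -0.35     0.00]
  [  -0.10     1.00    -0.15    -0.05]
  [  -0.20    -0.20     0.75    -0.25]
  [  -0.25    -0.45    -0.15     0.90]
Compute the cofactors C_ij = (−1)^(i+j)·(3×3 minor ij) of I−A; the adjugate is their transpose:
adj(I−A) = Cᵀ =
  [ 0.575250   0.229875   0.335625   0.106000]
  [ 0.111000   0.393250   0.142750   0.061500]
  [ 0.269750   0.267875   0.637625   0.192000]
  [ 0.260250   0.305125   0.270875   0.442000]
det(I−A) = Σ_j (I−A)_1j·C_1j = (0.75)(0.575250) + (-0.20)(0.111000) + (-0.35)(0.269750) + (0.00)(0.260250) = 0.314825
(I − A)⁻¹ = adj(I−A) / det(I−A) ≈
  [   1.8272     0.7302     1.0661     0.3367]
  [   0.3526     1.2491     0.4534     0.1953]
  [   0.8568     0.8509     2.0253     0.6099]
  [   0.8266     0.9692     0.8604     1.4040]
The output multiplier for sector j is the column-j sum of the Leontief inverse (I − A)⁻¹ = adj(I−A) / det(I−A).
Column S of adj(I−A): (0.106000, 0.061500, 0.192000, 0.442000); det(I−A) = 0.314825.
m_S = (0.106000 + 0.061500 + 0.192000 + 0.442000) / 0.314825 = 0.8015 / 0.314825 ≈ 2.546.

m_S = 2.546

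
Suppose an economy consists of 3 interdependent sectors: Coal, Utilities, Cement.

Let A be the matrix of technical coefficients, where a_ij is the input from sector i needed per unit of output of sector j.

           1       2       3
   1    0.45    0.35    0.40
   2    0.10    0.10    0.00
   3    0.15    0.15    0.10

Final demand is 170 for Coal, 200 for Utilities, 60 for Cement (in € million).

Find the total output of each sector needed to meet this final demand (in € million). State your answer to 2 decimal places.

I − A =
  [   0.55    -0.35    -0.40]
  [  -0.10     0.90     0.00]
  [  -0.15    -0.15     0.90]
Cofactors of I−A, C_ij = (−1)^(i+j)·(minor ij) (rows/columns in the sector order above):
  C_11 = (0.90)(0.90) − (0.00)(-0.15) = 0.8100
  C_12 = −[(-0.10)(0.90) − (0.00)(-0.15)] = 0.0900
  C_13 = (-0.10)(-0.15) − (0.90)(-0.15) = 0.1500
  C_21 = −[(-0.35)(0.90) − (-0.40)(-0.15)] = 0.3750
  C_22 = (0.55)(0.90) − (-0.40)(-0.15) = 0.4350
  C_23 = −[(0.55)(-0.15) − (-0.35)(-0.15)] = 0.1350
  C_31 = (-0.35)(0.00) − (-0.40)(0.90) = 0.3600
  C_32 = −[(0.55)(0.00) − (-0.40)(-0.10)] = 0.0400
  C_33 = (0.55)(0.90) − (-0.35)(-0.10) = 0.4600
det(I−A) = Σ_j (I−A)_1j·C_1j = (0.55)(0.8100) + (-0.35)(0.0900) + (-0.40)(0.1500) = 0.3540
adj(I−A) = Cᵀ =
  [ 0.8100   0.3750   0.3600]
  [ 0.0900   0.4350   0.0400]
  [ 0.1500   0.1350   0.4600]
(I − A)⁻¹ = adj(I−A) / det(I−A) ≈
  [   2.2881     1.0593     1.0169]
  [   0.2542     1.2288     0.1130]
  [   0.4237     0.3814     1.2994]
x = (I − A)⁻¹ d = adj(I−A)·d / det(I−A), with det(I−A) = 0.3540:
  x_1 = (0.8100·170 + 0.3750·200 + 0.3600·60) / 0.3540 = 234.30 / 0.3540 ≈ 661.86
  x_2 = (0.0900·170 + 0.4350·200 + 0.0400·60) / 0.3540 = 104.70 / 0.3540 ≈ 295.76
  x_3 = (0.1500·170 + 0.1350·200 + 0.4600·60) / 0.3540 = 80.10 / 0.3540 ≈ 226.27

x_1 = 661.86, x_2 = 295.76, x_3 = 226.27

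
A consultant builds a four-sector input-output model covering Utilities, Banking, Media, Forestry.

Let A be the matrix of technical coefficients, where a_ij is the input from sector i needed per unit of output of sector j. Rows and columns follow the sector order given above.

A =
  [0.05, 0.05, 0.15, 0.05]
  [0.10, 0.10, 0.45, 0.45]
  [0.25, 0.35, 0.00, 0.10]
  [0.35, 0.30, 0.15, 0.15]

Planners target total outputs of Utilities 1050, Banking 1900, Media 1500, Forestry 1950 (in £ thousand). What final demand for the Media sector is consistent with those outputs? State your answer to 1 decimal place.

d_M = 377.5

I − A =
  [   0.95    -0.05    -0.15    -0.05]
  [  -0.10     0.90    -0.45    -0.45]
  [  -0.25    -0.35     1.00    -0.10]
  [  -0.35    -0.30    -0.15     0.85]
d = (I − A) x:
  d_U = (+0.95)·1050 + (-0.05)·1900 + (-0.15)·1500 + (-0.05)·1950 = 580.0
  d_B = (-0.10)·1050 + (+0.90)·1900 + (-0.45)·1500 + (-0.45)·1950 = 52.5
  d_M = (-0.25)·1050 + (-0.35)·1900 + (+1.00)·1500 + (-0.10)·1950 = 377.5
  d_F = (-0.35)·1050 + (-0.30)·1900 + (-0.15)·1500 + (+0.85)·1950 = 495.0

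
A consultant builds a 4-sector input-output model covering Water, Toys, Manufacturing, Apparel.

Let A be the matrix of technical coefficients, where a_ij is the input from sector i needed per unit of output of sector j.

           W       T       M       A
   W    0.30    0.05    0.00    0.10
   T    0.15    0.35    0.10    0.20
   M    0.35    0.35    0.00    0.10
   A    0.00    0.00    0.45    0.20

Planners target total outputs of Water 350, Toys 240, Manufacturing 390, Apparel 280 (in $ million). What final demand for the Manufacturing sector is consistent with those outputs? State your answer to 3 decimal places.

I − A =
  [   0.70    -0.05     0.00    -0.10]
  [  -0.15     0.65    -0.10    -0.20]
  [  -0.35    -0.35     1.00    -0.10]
  [   0.00     0.00    -0.45     0.80]
d = (I − A) x:
  d_W = (+0.70)·350 + (-0.05)·240 + (+0.00)·390 + (-0.10)·280 = 205.000
  d_T = (-0.15)·350 + (+0.65)·240 + (-0.10)·390 + (-0.20)·280 = 8.500
  d_M = (-0.35)·350 + (-0.35)·240 + (+1.00)·390 + (-0.10)·280 = 155.500
  d_A = (+0.00)·350 + (+0.00)·240 + (-0.45)·390 + (+0.80)·280 = 48.500

d_M = 155.500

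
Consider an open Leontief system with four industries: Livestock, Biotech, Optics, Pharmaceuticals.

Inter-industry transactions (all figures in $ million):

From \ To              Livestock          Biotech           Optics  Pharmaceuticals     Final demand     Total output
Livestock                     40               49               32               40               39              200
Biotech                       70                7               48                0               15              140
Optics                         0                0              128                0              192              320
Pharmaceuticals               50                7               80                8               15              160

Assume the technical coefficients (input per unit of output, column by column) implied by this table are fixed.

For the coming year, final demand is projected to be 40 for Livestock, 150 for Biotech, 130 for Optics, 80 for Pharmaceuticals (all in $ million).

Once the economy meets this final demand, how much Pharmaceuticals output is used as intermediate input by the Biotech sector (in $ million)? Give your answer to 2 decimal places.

Technical coefficients a_ij = z_ij / X_j:
  a_LL = 40/200 = 0.20, a_BL = 70/200 = 0.35, a_OL = 0/200 = 0.00, a_PL = 50/200 = 0.25
  a_LB = 49/140 = 0.35, a_BB = 7/140 = 0.05, a_OB = 0/140 = 0.00, a_PB = 7/140 = 0.05
  a_LO = 32/320 = 0.10, a_BO = 48/320 = 0.15, a_OO = 128/320 = 0.40, a_PO = 80/320 = 0.25
  a_LP = 40/160 = 0.25, a_BP = 0/160 = 0.00, a_OP = 0/160 = 0.00, a_PP = 8/160 = 0.05
I − A =
  [   0.80    -0.35    -0.10    -0.25]
  [  -0.35     0.95    -0.15     0.00]
  [   0.00     0.00     0.60     0.00]
  [  -0.25    -0.05    -0.25     0.95]
Compute the cofactors C_ij = (−1)^(i+j)·(3×3 minor ij) of I−A; the adjugate is their transpose:
adj(I−A) = Cᵀ =
  [ 0.541500   0.207000   0.201375   0.142500]
  [ 0.199500   0.418500   0.159750   0.052500]
  [ 0.000000   0.000000   0.541875   0.000000]
  [ 0.153000   0.076500   0.204000   0.382500]
det(I−A) = Σ_j (I−A)_1j·C_1j = (0.80)(0.541500) + (-0.35)(0.199500) + (-0.10)(0.000000) + (-0.25)(0.153000) = 0.325125
(I − A)⁻¹ = adj(I−A) / det(I−A) ≈
  [   1.6655     0.6367     0.6194     0.4383]
  [   0.6136     1.2872     0.4913     0.1615]
  [   0.0000     0.0000     1.6667     0.0000]
  [   0.4706     0.2353     0.6275     1.1765]
First solve x = (I − A)⁻¹ d = adj(I−A)·d / det(I−A); in particular x_B = (0.199500·40 + 0.418500·150 + 0.159750·130 + 0.052500·80) / 0.325125 = 95.7225 / 0.325125 ≈ 294.4175.
Intermediate flow from P to B: z_PB = a_PB · x_B = 0.05 × 95.7225 / 0.325125 = 4.786125 / 0.325125 ≈ 14.72.

z_PB = 14.72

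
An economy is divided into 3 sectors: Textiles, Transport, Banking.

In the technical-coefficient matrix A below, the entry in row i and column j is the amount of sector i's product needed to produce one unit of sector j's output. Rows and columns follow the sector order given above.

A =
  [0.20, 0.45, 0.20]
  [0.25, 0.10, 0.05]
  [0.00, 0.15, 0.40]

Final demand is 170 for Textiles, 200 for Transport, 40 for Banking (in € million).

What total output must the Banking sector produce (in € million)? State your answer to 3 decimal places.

x_3 = 155.769

I − A =
  [   0.80    -0.45    -0.20]
  [  -0.25     0.90    -0.05]
  [   0.00    -0.15     0.60]
Cofactors of I−A, C_ij = (−1)^(i+j)·(minor ij) (rows/columns in the sector order above):
  C_11 = (0.90)(0.60) − (-0.05)(-0.15) = 0.5325
  C_12 = −[(-0.25)(0.60) − (-0.05)(0.00)] = 0.1500
  C_13 = (-0.25)(-0.15) − (0.90)(0.00) = 0.0375
  C_21 = −[(-0.45)(0.60) − (-0.20)(-0.15)] = 0.3000
  C_22 = (0.80)(0.60) − (-0.20)(0.00) = 0.4800
  C_23 = −[(0.80)(-0.15) − (-0.45)(0.00)] = 0.1200
  C_31 = (-0.45)(-0.05) − (-0.20)(0.90) = 0.2025
  C_32 = −[(0.80)(-0.05) − (-0.20)(-0.25)] = 0.0900
  C_33 = (0.80)(0.90) − (-0.45)(-0.25) = 0.6075
det(I−A) = Σ_j (I−A)_1j·C_1j = (0.80)(0.5325) + (-0.45)(0.1500) + (-0.20)(0.0375) = 0.3510
adj(I−A) = Cᵀ =
  [ 0.5325   0.3000   0.2025]
  [ 0.1500   0.4800   0.0900]
  [ 0.0375   0.1200   0.6075]
(I − A)⁻¹ = adj(I−A) / det(I−A) ≈
  [   1.5171     0.8547     0.5769]
  [   0.4274     1.3675     0.2564]
  [   0.1068     0.3419     1.7308]
x = (I − A)⁻¹ d = adj(I−A)·d / det(I−A), with det(I−A) = 0.3510:
  x_1 = (0.5325·170 + 0.3000·200 + 0.2025·40) / 0.3510 = 158.625 / 0.3510 ≈ 451.923
  x_2 = (0.1500·170 + 0.4800·200 + 0.0900·40) / 0.3510 = 125.10 / 0.3510 ≈ 356.410
  x_3 = (0.0375·170 + 0.1200·200 + 0.6075·40) / 0.3510 = 54.675 / 0.3510 ≈ 155.769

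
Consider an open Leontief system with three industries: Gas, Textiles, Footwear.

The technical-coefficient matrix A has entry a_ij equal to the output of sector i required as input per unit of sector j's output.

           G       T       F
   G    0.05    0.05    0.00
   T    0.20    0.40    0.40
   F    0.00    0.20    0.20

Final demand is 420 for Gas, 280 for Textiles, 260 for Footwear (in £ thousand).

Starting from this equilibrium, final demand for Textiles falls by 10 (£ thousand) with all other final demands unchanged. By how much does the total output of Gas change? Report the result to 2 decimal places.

I − A =
  [   0.95    -0.05     0.00]
  [  -0.20     0.60    -0.40]
  [   0.00    -0.20     0.80]
Cofactors of I−A, C_ij = (−1)^(i+j)·(minor ij) (rows/columns in the sector order above):
  C_11 = (0.60)(0.80) − (-0.40)(-0.20) = 0.4000
  C_12 = −[(-0.20)(0.80) − (-0.40)(0.00)] = 0.1600
  C_13 = (-0.20)(-0.20) − (0.60)(0.00) = 0.0400
  C_21 = −[(-0.05)(0.80) − (0.00)(-0.20)] = 0.0400
  C_22 = (0.95)(0.80) − (0.00)(0.00) = 0.7600
  C_23 = −[(0.95)(-0.20) − (-0.05)(0.00)] = 0.1900
  C_31 = (-0.05)(-0.40) − (0.00)(0.60) = 0.0200
  C_32 = −[(0.95)(-0.40) − (0.00)(-0.20)] = 0.3800
  C_33 = (0.95)(0.60) − (-0.05)(-0.20) = 0.5600
det(I−A) = Σ_j (I−A)_1j·C_1j = (0.95)(0.4000) + (-0.05)(0.1600) + (0.00)(0.0400) = 0.3720
adj(I−A) = Cᵀ =
  [ 0.4000   0.0400   0.0200]
  [ 0.1600   0.7600   0.3800]
  [ 0.0400   0.1900   0.5600]
(I − A)⁻¹ = adj(I−A) / det(I−A) ≈
  [   1.0753     0.1075     0.0538]
  [   0.4301     2.0430     1.0215]
  [   0.1075     0.5108     1.5054]
Δx = (I − A)⁻¹ Δd with Δd having -10 in the Textiles component and 0 elsewhere.
So Δx_G = L_GT · (-10), where L_GT = adj(I−A)_GT / det(I−A) = 0.0400 / 0.3720.
Δx_G = 0.0400 × (-10) / 0.3720 = -0.40 / 0.3720 ≈ -1.08.

Δx_G = -1.08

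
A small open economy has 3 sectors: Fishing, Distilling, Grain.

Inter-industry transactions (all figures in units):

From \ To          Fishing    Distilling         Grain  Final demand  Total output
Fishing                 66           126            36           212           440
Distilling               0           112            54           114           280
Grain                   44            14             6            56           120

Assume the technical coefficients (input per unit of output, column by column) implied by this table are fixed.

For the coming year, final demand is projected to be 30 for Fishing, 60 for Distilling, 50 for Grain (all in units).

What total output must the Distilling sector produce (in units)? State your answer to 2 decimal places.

x_2 = 157.16

Technical coefficients a_ij = z_ij / X_j:
  a_11 = 66/440 = 0.15, a_21 = 0/440 = 0.00, a_31 = 44/440 = 0.10
  a_12 = 126/280 = 0.45, a_22 = 112/280 = 0.40, a_32 = 14/280 = 0.05
  a_13 = 36/120 = 0.30, a_23 = 54/120 = 0.45, a_33 = 6/120 = 0.05
I − A =
  [   0.85    -0.45    -0.30]
  [   0.00     0.60    -0.45]
  [  -0.10    -0.05     0.95]
Cofactors of I−A, C_ij = (−1)^(i+j)·(minor ij) (rows/columns in the sector order above):
  C_11 = (0.60)(0.95) − (-0.45)(-0.05) = 0.5475
  C_12 = −[(0.00)(0.95) − (-0.45)(-0.10)] = 0.0450
  C_13 = (0.00)(-0.05) − (0.60)(-0.10) = 0.0600
  C_21 = −[(-0.45)(0.95) − (-0.30)(-0.05)] = 0.4425
  C_22 = (0.85)(0.95) − (-0.30)(-0.10) = 0.7775
  C_23 = −[(0.85)(-0.05) − (-0.45)(-0.10)] = 0.0875
  C_31 = (-0.45)(-0.45) − (-0.30)(0.60) = 0.3825
  C_32 = −[(0.85)(-0.45) − (-0.30)(0.00)] = 0.3825
  C_33 = (0.85)(0.60) − (-0.45)(0.00) = 0.5100
det(I−A) = Σ_j (I−A)_1j·C_1j = (0.85)(0.5475) + (-0.45)(0.0450) + (-0.30)(0.0600) = 0.427125
adj(I−A) = Cᵀ =
  [ 0.5475   0.4425   0.3825]
  [ 0.0450   0.7775   0.3825]
  [ 0.0600   0.0875   0.5100]
(I − A)⁻¹ = adj(I−A) / det(I−A) ≈
  [   1.2818     1.0360     0.8955]
  [   0.1054     1.8203     0.8955]
  [   0.1405     0.2049     1.1940]
x = (I − A)⁻¹ d = adj(I−A)·d / det(I−A), with det(I−A) = 0.427125:
  x_1 = (0.5475·30 + 0.4425·60 + 0.3825·50) / 0.427125 = 62.10 / 0.427125 ≈ 145.39
  x_2 = (0.0450·30 + 0.7775·60 + 0.3825·50) / 0.427125 = 67.125 / 0.427125 ≈ 157.16
  x_3 = (0.0600·30 + 0.0875·60 + 0.5100·50) / 0.427125 = 32.55 / 0.427125 ≈ 76.21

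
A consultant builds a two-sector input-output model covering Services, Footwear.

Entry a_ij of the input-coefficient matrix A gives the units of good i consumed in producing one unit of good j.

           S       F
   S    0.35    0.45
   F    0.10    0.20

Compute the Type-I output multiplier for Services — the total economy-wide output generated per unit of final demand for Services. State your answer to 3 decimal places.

m_S = 1.895

I − A =
  [   0.65    -0.45]
  [  -0.10     0.80]
det(I−A) = (0.65)(0.80) − (-0.45)(-0.10) = 0.4750
adj(I−A) = [[0.80, 0.45], [0.10, 0.65]]
(I − A)⁻¹ = adj(I−A) / det(I−A) ≈
  [   1.6842     0.9474]
  [   0.2105     1.3684]
The output multiplier for sector j is the column-j sum of the Leontief inverse (I − A)⁻¹ = adj(I−A) / det(I−A).
Column S of adj(I−A): (0.80, 0.10); det(I−A) = 0.4750.
m_S = (0.80 + 0.10) / 0.4750 = 0.90 / 0.4750 ≈ 1.895.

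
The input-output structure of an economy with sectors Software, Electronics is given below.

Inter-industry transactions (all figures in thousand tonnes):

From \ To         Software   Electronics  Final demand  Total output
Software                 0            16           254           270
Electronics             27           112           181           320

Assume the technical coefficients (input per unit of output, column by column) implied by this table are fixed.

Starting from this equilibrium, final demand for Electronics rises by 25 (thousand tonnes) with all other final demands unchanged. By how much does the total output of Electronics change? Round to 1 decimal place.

Δx_E = 38.8

Technical coefficients a_ij = z_ij / X_j:
  a_SS = 0/270 = 0.00, a_ES = 27/270 = 0.10
  a_SE = 16/320 = 0.05, a_EE = 112/320 = 0.35
I − A =
  [   1.00    -0.05]
  [  -0.10     0.65]
det(I−A) = (1.00)(0.65) − (-0.05)(-0.10) = 0.6450
adj(I−A) = [[0.65, 0.05], [0.10, 1.00]]
(I − A)⁻¹ = adj(I−A) / det(I−A) ≈
  [   1.0078     0.0775]
  [   0.1550     1.5504]
Δx = (I − A)⁻¹ Δd with Δd having +25 in the Electronics component and 0 elsewhere.
So Δx_E = L_EE · (+25), where L_EE = adj(I−A)_EE / det(I−A) = 1.00 / 0.6450.
Δx_E = 1.00 × (+25) / 0.6450 = 25.00 / 0.6450 ≈ 38.8.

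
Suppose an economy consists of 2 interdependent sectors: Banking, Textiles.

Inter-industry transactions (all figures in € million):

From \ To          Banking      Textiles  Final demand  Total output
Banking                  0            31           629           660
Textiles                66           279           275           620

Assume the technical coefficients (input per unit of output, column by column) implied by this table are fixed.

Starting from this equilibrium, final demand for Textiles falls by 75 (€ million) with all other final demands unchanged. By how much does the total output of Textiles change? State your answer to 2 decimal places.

Δx_T = -137.61

Technical coefficients a_ij = z_ij / X_j:
  a_BB = 0/660 = 0.00, a_TB = 66/660 = 0.10
  a_BT = 31/620 = 0.05, a_TT = 279/620 = 0.45
I − A =
  [   1.00    -0.05]
  [  -0.10     0.55]
det(I−A) = (1.00)(0.55) − (-0.05)(-0.10) = 0.5450
adj(I−A) = [[0.55, 0.05], [0.10, 1.00]]
(I − A)⁻¹ = adj(I−A) / det(I−A) ≈
  [   1.0092     0.0917]
  [   0.1835     1.8349]
Δx = (I − A)⁻¹ Δd with Δd having -75 in the Textiles component and 0 elsewhere.
So Δx_T = L_TT · (-75), where L_TT = adj(I−A)_TT / det(I−A) = 1.00 / 0.5450.
Δx_T = 1.00 × (-75) / 0.5450 = -75.00 / 0.5450 ≈ -137.61.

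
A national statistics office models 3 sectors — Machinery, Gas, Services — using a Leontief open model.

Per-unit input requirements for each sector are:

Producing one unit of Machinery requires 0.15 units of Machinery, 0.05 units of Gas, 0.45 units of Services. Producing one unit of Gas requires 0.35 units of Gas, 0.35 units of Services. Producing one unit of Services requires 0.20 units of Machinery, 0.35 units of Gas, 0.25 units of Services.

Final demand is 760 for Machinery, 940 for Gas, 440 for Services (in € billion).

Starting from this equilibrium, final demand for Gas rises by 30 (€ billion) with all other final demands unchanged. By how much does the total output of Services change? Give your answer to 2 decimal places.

Δx_S = 35.95

I − A =
  [   0.85     0.00    -0.20]
  [  -0.05     0.65    -0.35]
  [  -0.45    -0.35     0.75]
Cofactors of I−A, C_ij = (−1)^(i+j)·(minor ij) (rows/columns in the sector order above):
  C_11 = (0.65)(0.75) − (-0.35)(-0.35) = 0.3650
  C_12 = −[(-0.05)(0.75) − (-0.35)(-0.45)] = 0.1950
  C_13 = (-0.05)(-0.35) − (0.65)(-0.45) = 0.3100
  C_21 = −[(0.00)(0.75) − (-0.20)(-0.35)] = 0.0700
  C_22 = (0.85)(0.75) − (-0.20)(-0.45) = 0.5475
  C_23 = −[(0.85)(-0.35) − (0.00)(-0.45)] = 0.2975
  C_31 = (0.00)(-0.35) − (-0.20)(0.65) = 0.1300
  C_32 = −[(0.85)(-0.35) − (-0.20)(-0.05)] = 0.3075
  C_33 = (0.85)(0.65) − (0.00)(-0.05) = 0.5525
det(I−A) = Σ_j (I−A)_1j·C_1j = (0.85)(0.3650) + (0.00)(0.1950) + (-0.20)(0.3100) = 0.24825
adj(I−A) = Cᵀ =
  [ 0.3650   0.0700   0.1300]
  [ 0.1950   0.5475   0.3075]
  [ 0.3100   0.2975   0.5525]
(I − A)⁻¹ = adj(I−A) / det(I−A) ≈
  [   1.4703     0.2820     0.5237]
  [   0.7855     2.2054     1.2387]
  [   1.2487     1.1984     2.2256]
Δx = (I − A)⁻¹ Δd with Δd having +30 in the Gas component and 0 elsewhere.
So Δx_S = L_SG · (+30), where L_SG = adj(I−A)_SG / det(I−A) = 0.2975 / 0.24825.
Δx_S = 0.2975 × (+30) / 0.24825 = 8.925 / 0.24825 ≈ 35.95.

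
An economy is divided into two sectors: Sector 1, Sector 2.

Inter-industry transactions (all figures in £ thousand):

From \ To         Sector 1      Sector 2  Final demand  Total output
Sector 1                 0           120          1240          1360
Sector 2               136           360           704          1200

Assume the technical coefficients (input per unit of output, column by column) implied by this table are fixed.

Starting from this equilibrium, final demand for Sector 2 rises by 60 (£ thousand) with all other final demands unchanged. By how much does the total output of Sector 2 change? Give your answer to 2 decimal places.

Δx_2 = 86.96

Technical coefficients a_ij = z_ij / X_j:
  a_11 = 0/1360 = 0.00, a_21 = 136/1360 = 0.10
  a_12 = 120/1200 = 0.10, a_22 = 360/1200 = 0.30
I − A =
  [   1.00    -0.10]
  [  -0.10     0.70]
det(I−A) = (1.00)(0.70) − (-0.10)(-0.10) = 0.6900
adj(I−A) = [[0.70, 0.10], [0.10, 1.00]]
(I − A)⁻¹ = adj(I−A) / det(I−A) ≈
  [   1.0145     0.1449]
  [   0.1449     1.4493]
Δx = (I − A)⁻¹ Δd with Δd having +60 in the Sector 2 component and 0 elsewhere.
So Δx_2 = L_22 · (+60), where L_22 = adj(I−A)_22 / det(I−A) = 1.00 / 0.6900.
Δx_2 = 1.00 × (+60) / 0.6900 = 60.00 / 0.6900 ≈ 86.96.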